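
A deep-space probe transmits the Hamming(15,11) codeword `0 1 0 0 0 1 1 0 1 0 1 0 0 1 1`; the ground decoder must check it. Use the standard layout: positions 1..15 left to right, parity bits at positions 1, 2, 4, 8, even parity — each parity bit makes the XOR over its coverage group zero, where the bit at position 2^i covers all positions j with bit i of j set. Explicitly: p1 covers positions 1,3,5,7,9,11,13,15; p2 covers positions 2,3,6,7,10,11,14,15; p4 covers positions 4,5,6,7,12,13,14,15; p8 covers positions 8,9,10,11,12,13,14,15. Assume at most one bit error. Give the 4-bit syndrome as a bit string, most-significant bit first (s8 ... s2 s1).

s1: b1⊕b3⊕b5⊕b7⊕b9⊕b11⊕b13⊕b15 = 0⊕0⊕0⊕1⊕1⊕1⊕0⊕1 = 0
s2: b2⊕b3⊕b6⊕b7⊕b10⊕b11⊕b14⊕b15 = 1⊕0⊕1⊕1⊕0⊕1⊕1⊕1 = 0
s4: b4⊕b5⊕b6⊕b7⊕b12⊕b13⊕b14⊕b15 = 0⊕0⊕1⊕1⊕0⊕0⊕1⊕1 = 0
s8: b8⊕b9⊕b10⊕b11⊕b12⊕b13⊕b14⊕b15 = 0⊕1⊕0⊕1⊕0⊕0⊕1⊕1 = 0
Syndrome (s8...s1) = 0000 → position 0 (no error).

0000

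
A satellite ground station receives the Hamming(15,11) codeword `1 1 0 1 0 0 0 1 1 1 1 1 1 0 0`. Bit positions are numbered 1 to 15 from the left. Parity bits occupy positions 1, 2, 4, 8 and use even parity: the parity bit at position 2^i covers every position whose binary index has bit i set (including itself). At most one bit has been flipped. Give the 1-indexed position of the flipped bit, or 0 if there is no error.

s1: b1⊕b3⊕b5⊕b7⊕b9⊕b11⊕b13⊕b15 = 1⊕0⊕0⊕0⊕1⊕1⊕1⊕0 = 0
s2: b2⊕b3⊕b6⊕b7⊕b10⊕b11⊕b14⊕b15 = 1⊕0⊕0⊕0⊕1⊕1⊕0⊕0 = 1
s4: b4⊕b5⊕b6⊕b7⊕b12⊕b13⊕b14⊕b15 = 1⊕0⊕0⊕0⊕1⊕1⊕0⊕0 = 1
s8: b8⊕b9⊕b10⊕b11⊕b12⊕b13⊕b14⊕b15 = 1⊕1⊕1⊕1⊕1⊕1⊕0⊕0 = 0
Syndrome (s8...s1) = 0110 → position 6.

6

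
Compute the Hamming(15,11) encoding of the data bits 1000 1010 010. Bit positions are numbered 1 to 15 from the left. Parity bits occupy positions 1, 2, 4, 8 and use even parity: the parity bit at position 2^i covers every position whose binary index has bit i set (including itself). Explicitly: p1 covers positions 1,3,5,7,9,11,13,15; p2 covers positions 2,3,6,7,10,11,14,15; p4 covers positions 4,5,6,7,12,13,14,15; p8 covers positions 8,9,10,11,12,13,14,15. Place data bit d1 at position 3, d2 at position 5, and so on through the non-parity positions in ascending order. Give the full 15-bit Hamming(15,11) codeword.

111100011010010

Place data bits at non-power-of-two positions: b3=1, b5=0, b6=0, b7=0, b9=1, b10=0, b11=1, b12=0, b13=0, b14=1, b15=0.
p1 = XOR of data positions {3,5,7,9,11,13,15} = 1⊕0⊕0⊕1⊕1⊕0⊕0 = 1
p2 = XOR of data positions {3,6,7,10,11,14,15} = 1⊕0⊕0⊕0⊕1⊕1⊕0 = 1
p4 = XOR of data positions {5,6,7,12,13,14,15} = 0⊕0⊕0⊕0⊕0⊕1⊕0 = 1
p8 = XOR of data positions {9,10,11,12,13,14,15} = 1⊕0⊕1⊕0⊕0⊕1⊕0 = 1
Codeword b1..b15 = 111100011010010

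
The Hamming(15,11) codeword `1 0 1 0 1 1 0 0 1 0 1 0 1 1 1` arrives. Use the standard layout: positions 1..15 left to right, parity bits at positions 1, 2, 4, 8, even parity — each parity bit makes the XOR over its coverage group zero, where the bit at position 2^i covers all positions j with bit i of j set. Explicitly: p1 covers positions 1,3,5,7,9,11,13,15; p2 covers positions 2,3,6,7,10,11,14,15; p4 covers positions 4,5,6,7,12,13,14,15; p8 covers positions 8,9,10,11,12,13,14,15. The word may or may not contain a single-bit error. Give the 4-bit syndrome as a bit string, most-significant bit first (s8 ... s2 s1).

1111

s1: b1⊕b3⊕b5⊕b7⊕b9⊕b11⊕b13⊕b15 = 1⊕1⊕1⊕0⊕1⊕1⊕1⊕1 = 1
s2: b2⊕b3⊕b6⊕b7⊕b10⊕b11⊕b14⊕b15 = 0⊕1⊕1⊕0⊕0⊕1⊕1⊕1 = 1
s4: b4⊕b5⊕b6⊕b7⊕b12⊕b13⊕b14⊕b15 = 0⊕1⊕1⊕0⊕0⊕1⊕1⊕1 = 1
s8: b8⊕b9⊕b10⊕b11⊕b12⊕b13⊕b14⊕b15 = 0⊕1⊕0⊕1⊕0⊕1⊕1⊕1 = 1
Syndrome (s8...s1) = 1111 → position 15.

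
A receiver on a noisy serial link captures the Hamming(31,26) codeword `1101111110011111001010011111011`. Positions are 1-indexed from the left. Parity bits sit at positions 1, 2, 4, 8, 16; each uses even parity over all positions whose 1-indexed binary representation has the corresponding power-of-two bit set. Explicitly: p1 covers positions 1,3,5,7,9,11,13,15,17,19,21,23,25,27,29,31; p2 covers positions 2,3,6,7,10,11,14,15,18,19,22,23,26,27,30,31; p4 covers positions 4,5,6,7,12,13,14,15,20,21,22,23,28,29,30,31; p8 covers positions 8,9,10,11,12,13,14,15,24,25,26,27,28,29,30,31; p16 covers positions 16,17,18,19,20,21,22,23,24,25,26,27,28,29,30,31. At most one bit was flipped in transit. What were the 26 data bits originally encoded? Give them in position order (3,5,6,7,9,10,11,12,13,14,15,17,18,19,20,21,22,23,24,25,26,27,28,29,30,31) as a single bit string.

s1: b1⊕b3⊕b5⊕b7⊕b9⊕b11⊕b13⊕b15⊕b17⊕b19⊕b21⊕b23⊕b25⊕b27⊕b29⊕b31 = 1⊕0⊕1⊕1⊕1⊕0⊕1⊕1⊕0⊕1⊕1⊕0⊕1⊕1⊕0⊕1 = 1
s2: b2⊕b3⊕b6⊕b7⊕b10⊕b11⊕b14⊕b15⊕b18⊕b19⊕b22⊕b23⊕b26⊕b27⊕b30⊕b31 = 1⊕0⊕1⊕1⊕0⊕0⊕1⊕1⊕0⊕1⊕0⊕0⊕1⊕1⊕1⊕1 = 0
s4: b4⊕b5⊕b6⊕b7⊕b12⊕b13⊕b14⊕b15⊕b20⊕b21⊕b22⊕b23⊕b28⊕b29⊕b30⊕b31 = 1⊕1⊕1⊕1⊕1⊕1⊕1⊕1⊕0⊕1⊕0⊕0⊕1⊕0⊕1⊕1 = 0
s8: b8⊕b9⊕b10⊕b11⊕b12⊕b13⊕b14⊕b15⊕b24⊕b25⊕b26⊕b27⊕b28⊕b29⊕b30⊕b31 = 1⊕1⊕0⊕0⊕1⊕1⊕1⊕1⊕1⊕1⊕1⊕1⊕1⊕0⊕1⊕1 = 1
s16: b16⊕b17⊕b18⊕b19⊕b20⊕b21⊕b22⊕b23⊕b24⊕b25⊕b26⊕b27⊕b28⊕b29⊕b30⊕b31 = 1⊕0⊕0⊕1⊕0⊕1⊕0⊕0⊕1⊕1⊕1⊕1⊕1⊕0⊕1⊕1 = 0
Syndrome (s16...s1) = 01001 → position 9.
Flip bit 9: corrected codeword = 1101111100011111001010011111011
Data bits at positions 3,5,6,7,9,10,11,12,13,14,15,17,18,19,20,21,22,23,24,25,26,27,28,29,30,31: 01110001111001010011111011

01110001111001010011111011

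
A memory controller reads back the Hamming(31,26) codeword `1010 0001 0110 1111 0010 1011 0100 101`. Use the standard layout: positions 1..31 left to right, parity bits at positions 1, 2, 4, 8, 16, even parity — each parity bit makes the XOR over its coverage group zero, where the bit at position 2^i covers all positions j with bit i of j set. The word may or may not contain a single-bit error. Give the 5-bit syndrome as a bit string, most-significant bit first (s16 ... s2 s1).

00110

s1: b1⊕b3⊕b5⊕b7⊕b9⊕b11⊕b13⊕b15⊕b17⊕b19⊕b21⊕b23⊕b25⊕b27⊕b29⊕b31 = 1⊕1⊕0⊕0⊕0⊕1⊕1⊕1⊕0⊕1⊕1⊕1⊕0⊕0⊕1⊕1 = 0
s2: b2⊕b3⊕b6⊕b7⊕b10⊕b11⊕b14⊕b15⊕b18⊕b19⊕b22⊕b23⊕b26⊕b27⊕b30⊕b31 = 0⊕1⊕0⊕0⊕1⊕1⊕1⊕1⊕0⊕1⊕0⊕1⊕1⊕0⊕0⊕1 = 1
s4: b4⊕b5⊕b6⊕b7⊕b12⊕b13⊕b14⊕b15⊕b20⊕b21⊕b22⊕b23⊕b28⊕b29⊕b30⊕b31 = 0⊕0⊕0⊕0⊕0⊕1⊕1⊕1⊕0⊕1⊕0⊕1⊕0⊕1⊕0⊕1 = 1
s8: b8⊕b9⊕b10⊕b11⊕b12⊕b13⊕b14⊕b15⊕b24⊕b25⊕b26⊕b27⊕b28⊕b29⊕b30⊕b31 = 1⊕0⊕1⊕1⊕0⊕1⊕1⊕1⊕1⊕0⊕1⊕0⊕0⊕1⊕0⊕1 = 0
s16: b16⊕b17⊕b18⊕b19⊕b20⊕b21⊕b22⊕b23⊕b24⊕b25⊕b26⊕b27⊕b28⊕b29⊕b30⊕b31 = 1⊕0⊕0⊕1⊕0⊕1⊕0⊕1⊕1⊕0⊕1⊕0⊕0⊕1⊕0⊕1 = 0
Syndrome (s16...s1) = 00110 → position 6.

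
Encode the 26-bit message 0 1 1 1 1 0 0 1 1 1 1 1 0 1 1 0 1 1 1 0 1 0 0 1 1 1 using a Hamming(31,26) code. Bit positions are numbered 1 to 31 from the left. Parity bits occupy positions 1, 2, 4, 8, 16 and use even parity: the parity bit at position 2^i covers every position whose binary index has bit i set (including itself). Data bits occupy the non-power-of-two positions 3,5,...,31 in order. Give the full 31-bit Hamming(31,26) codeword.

Place data bits at non-power-of-two positions: b3=0, b5=1, b6=1, b7=1, b9=1, b10=0, b11=0, b12=1, b13=1, b14=1, b15=1, b17=1, b18=0, b19=1, b20=1, b21=0, b22=1, b23=1, b24=1, b25=0, b26=1, b27=0, b28=0, b29=1, b30=1, b31=1.
p1 = XOR of data positions {3,5,7,9,11,13,15,17,19,21,23,25,27,29,31} = 0⊕1⊕1⊕1⊕0⊕1⊕1⊕1⊕1⊕0⊕1⊕0⊕0⊕1⊕1 = 0
p2 = XOR of data positions {3,6,7,10,11,14,15,18,19,22,23,26,27,30,31} = 0⊕1⊕1⊕0⊕0⊕1⊕1⊕0⊕1⊕1⊕1⊕1⊕0⊕1⊕1 = 0
p4 = XOR of data positions {5,6,7,12,13,14,15,20,21,22,23,28,29,30,31} = 1⊕1⊕1⊕1⊕1⊕1⊕1⊕1⊕0⊕1⊕1⊕0⊕1⊕1⊕1 = 1
p8 = XOR of data positions {9,10,11,12,13,14,15,24,25,26,27,28,29,30,31} = 1⊕0⊕0⊕1⊕1⊕1⊕1⊕1⊕0⊕1⊕0⊕0⊕1⊕1⊕1 = 0
p16 = XOR of data positions {17,18,19,20,21,22,23,24,25,26,27,28,29,30,31} = 1⊕0⊕1⊕1⊕0⊕1⊕1⊕1⊕0⊕1⊕0⊕0⊕1⊕1⊕1 = 0
Codeword b1..b31 = 0001111010011110101101110100111

0001111010011110101101110100111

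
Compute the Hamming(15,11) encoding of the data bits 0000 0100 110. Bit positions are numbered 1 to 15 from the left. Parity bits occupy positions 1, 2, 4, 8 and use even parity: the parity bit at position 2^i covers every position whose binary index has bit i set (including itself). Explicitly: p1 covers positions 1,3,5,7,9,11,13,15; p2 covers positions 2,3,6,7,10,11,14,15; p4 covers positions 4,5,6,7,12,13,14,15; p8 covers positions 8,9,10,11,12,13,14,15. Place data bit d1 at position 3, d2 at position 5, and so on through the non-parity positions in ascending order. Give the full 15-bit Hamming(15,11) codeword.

100000010100110

Place data bits at non-power-of-two positions: b3=0, b5=0, b6=0, b7=0, b9=0, b10=1, b11=0, b12=0, b13=1, b14=1, b15=0.
p1 = XOR of data positions {3,5,7,9,11,13,15} = 0⊕0⊕0⊕0⊕0⊕1⊕0 = 1
p2 = XOR of data positions {3,6,7,10,11,14,15} = 0⊕0⊕0⊕1⊕0⊕1⊕0 = 0
p4 = XOR of data positions {5,6,7,12,13,14,15} = 0⊕0⊕0⊕0⊕1⊕1⊕0 = 0
p8 = XOR of data positions {9,10,11,12,13,14,15} = 0⊕1⊕0⊕0⊕1⊕1⊕0 = 1
Codeword b1..b15 = 100000010100110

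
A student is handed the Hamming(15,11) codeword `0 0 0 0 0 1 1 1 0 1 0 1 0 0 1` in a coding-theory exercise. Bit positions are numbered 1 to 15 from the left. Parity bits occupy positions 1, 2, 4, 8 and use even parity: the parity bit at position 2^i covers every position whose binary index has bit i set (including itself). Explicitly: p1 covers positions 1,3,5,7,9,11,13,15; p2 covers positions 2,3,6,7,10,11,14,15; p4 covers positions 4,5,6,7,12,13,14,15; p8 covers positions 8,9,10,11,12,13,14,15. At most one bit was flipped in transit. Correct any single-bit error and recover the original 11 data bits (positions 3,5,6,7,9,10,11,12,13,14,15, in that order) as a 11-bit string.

00110101001

s1: b1⊕b3⊕b5⊕b7⊕b9⊕b11⊕b13⊕b15 = 0⊕0⊕0⊕1⊕0⊕0⊕0⊕1 = 0
s2: b2⊕b3⊕b6⊕b7⊕b10⊕b11⊕b14⊕b15 = 0⊕0⊕1⊕1⊕1⊕0⊕0⊕1 = 0
s4: b4⊕b5⊕b6⊕b7⊕b12⊕b13⊕b14⊕b15 = 0⊕0⊕1⊕1⊕1⊕0⊕0⊕1 = 0
s8: b8⊕b9⊕b10⊕b11⊕b12⊕b13⊕b14⊕b15 = 1⊕0⊕1⊕0⊕1⊕0⊕0⊕1 = 0
Syndrome (s8...s1) = 0000 → position 0 (no error).
No correction needed.
Data bits at positions 3,5,6,7,9,10,11,12,13,14,15: 00110101001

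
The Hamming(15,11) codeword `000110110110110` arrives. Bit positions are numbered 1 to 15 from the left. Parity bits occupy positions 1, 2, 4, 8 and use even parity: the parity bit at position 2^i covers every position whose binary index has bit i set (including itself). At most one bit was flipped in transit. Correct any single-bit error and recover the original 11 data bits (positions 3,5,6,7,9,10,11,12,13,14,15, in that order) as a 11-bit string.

s1: b1⊕b3⊕b5⊕b7⊕b9⊕b11⊕b13⊕b15 = 0⊕0⊕1⊕1⊕0⊕1⊕1⊕0 = 0
s2: b2⊕b3⊕b6⊕b7⊕b10⊕b11⊕b14⊕b15 = 0⊕0⊕0⊕1⊕1⊕1⊕1⊕0 = 0
s4: b4⊕b5⊕b6⊕b7⊕b12⊕b13⊕b14⊕b15 = 1⊕1⊕0⊕1⊕0⊕1⊕1⊕0 = 1
s8: b8⊕b9⊕b10⊕b11⊕b12⊕b13⊕b14⊕b15 = 1⊕0⊕1⊕1⊕0⊕1⊕1⊕0 = 1
Syndrome (s8...s1) = 1100 → position 12.
Flip bit 12: corrected codeword = 000110110111110
Data bits at positions 3,5,6,7,9,10,11,12,13,14,15: 01010111110

01010111110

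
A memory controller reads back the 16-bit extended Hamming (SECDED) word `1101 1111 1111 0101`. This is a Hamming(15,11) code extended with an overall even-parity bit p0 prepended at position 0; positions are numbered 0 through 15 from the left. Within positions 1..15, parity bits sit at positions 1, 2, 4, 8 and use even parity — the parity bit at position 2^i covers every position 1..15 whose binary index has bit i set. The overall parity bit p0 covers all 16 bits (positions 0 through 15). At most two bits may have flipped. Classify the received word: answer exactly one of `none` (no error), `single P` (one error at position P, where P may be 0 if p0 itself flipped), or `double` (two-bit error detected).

s1: b1⊕b3⊕b5⊕b7⊕b9⊕b11⊕b13⊕b15 = 1⊕1⊕1⊕1⊕1⊕1⊕1⊕1 = 0
s2: b2⊕b3⊕b6⊕b7⊕b10⊕b11⊕b14⊕b15 = 0⊕1⊕1⊕1⊕1⊕1⊕0⊕1 = 0
s4: b4⊕b5⊕b6⊕b7⊕b12⊕b13⊕b14⊕b15 = 1⊕1⊕1⊕1⊕0⊕1⊕0⊕1 = 0
s8: b8⊕b9⊕b10⊕b11⊕b12⊕b13⊕b14⊕b15 = 1⊕1⊕1⊕1⊕0⊕1⊕0⊕1 = 0
Syndrome (s8...s1) = 0000 → position 0 (no error).
Overall parity (XOR of all 16 bits, including p0): 1⊕1⊕0⊕1⊕1⊕1⊕1⊕1⊕1⊕1⊕1⊕1⊕0⊕1⊕0⊕1 = 1
Overall=1, syndrome position=0 → single-bit error at position 0.

single 0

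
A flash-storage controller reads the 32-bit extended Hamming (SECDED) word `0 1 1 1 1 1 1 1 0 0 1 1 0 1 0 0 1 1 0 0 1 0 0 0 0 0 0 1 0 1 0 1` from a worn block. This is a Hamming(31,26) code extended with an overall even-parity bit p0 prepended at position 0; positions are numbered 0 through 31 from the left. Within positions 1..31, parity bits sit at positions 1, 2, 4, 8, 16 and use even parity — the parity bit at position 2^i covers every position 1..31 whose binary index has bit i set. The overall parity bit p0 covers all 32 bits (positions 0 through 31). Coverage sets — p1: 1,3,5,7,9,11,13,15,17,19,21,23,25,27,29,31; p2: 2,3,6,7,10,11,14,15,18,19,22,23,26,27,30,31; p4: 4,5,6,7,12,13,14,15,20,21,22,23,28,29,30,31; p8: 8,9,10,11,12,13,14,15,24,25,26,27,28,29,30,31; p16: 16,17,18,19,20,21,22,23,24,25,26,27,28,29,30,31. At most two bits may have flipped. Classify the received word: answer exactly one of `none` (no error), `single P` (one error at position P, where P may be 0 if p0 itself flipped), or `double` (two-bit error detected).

s1: b1⊕b3⊕b5⊕b7⊕b9⊕b11⊕b13⊕b15⊕b17⊕b19⊕b21⊕b23⊕b25⊕b27⊕b29⊕b31 = 1⊕1⊕1⊕1⊕0⊕1⊕1⊕0⊕1⊕0⊕0⊕0⊕0⊕1⊕1⊕1 = 0
s2: b2⊕b3⊕b6⊕b7⊕b10⊕b11⊕b14⊕b15⊕b18⊕b19⊕b22⊕b23⊕b26⊕b27⊕b30⊕b31 = 1⊕1⊕1⊕1⊕1⊕1⊕0⊕0⊕0⊕0⊕0⊕0⊕0⊕1⊕0⊕1 = 0
s4: b4⊕b5⊕b6⊕b7⊕b12⊕b13⊕b14⊕b15⊕b20⊕b21⊕b22⊕b23⊕b28⊕b29⊕b30⊕b31 = 1⊕1⊕1⊕1⊕0⊕1⊕0⊕0⊕1⊕0⊕0⊕0⊕0⊕1⊕0⊕1 = 0
s8: b8⊕b9⊕b10⊕b11⊕b12⊕b13⊕b14⊕b15⊕b24⊕b25⊕b26⊕b27⊕b28⊕b29⊕b30⊕b31 = 0⊕0⊕1⊕1⊕0⊕1⊕0⊕0⊕0⊕0⊕0⊕1⊕0⊕1⊕0⊕1 = 0
s16: b16⊕b17⊕b18⊕b19⊕b20⊕b21⊕b22⊕b23⊕b24⊕b25⊕b26⊕b27⊕b28⊕b29⊕b30⊕b31 = 1⊕1⊕0⊕0⊕1⊕0⊕0⊕0⊕0⊕0⊕0⊕1⊕0⊕1⊕0⊕1 = 0
Syndrome (s16...s1) = 00000 → position 0 (no error).
Overall parity (XOR of all 32 bits, including p0): 0⊕1⊕1⊕1⊕1⊕1⊕1⊕1⊕0⊕0⊕1⊕1⊕0⊕1⊕0⊕0⊕1⊕1⊕0⊕0⊕1⊕0⊕0⊕0⊕0⊕0⊕0⊕1⊕0⊕1⊕0⊕1 = 0
Overall=0, syndrome position=0 → no error.

none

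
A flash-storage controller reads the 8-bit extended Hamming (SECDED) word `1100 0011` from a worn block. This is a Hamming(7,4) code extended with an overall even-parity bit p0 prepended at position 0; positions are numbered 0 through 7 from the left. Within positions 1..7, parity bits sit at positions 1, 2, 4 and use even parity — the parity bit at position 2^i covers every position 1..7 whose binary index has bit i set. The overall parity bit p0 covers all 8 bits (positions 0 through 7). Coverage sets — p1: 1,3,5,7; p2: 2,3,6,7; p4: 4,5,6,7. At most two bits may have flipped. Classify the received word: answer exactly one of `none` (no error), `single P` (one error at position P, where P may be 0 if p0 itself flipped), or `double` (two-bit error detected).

s1: b1⊕b3⊕b5⊕b7 = 1⊕0⊕0⊕1 = 0
s2: b2⊕b3⊕b6⊕b7 = 0⊕0⊕1⊕1 = 0
s4: b4⊕b5⊕b6⊕b7 = 0⊕0⊕1⊕1 = 0
Syndrome (s4...s1) = 000 → position 0 (no error).
Overall parity (XOR of all 8 bits, including p0): 1⊕1⊕0⊕0⊕0⊕0⊕1⊕1 = 0
Overall=0, syndrome position=0 → no error.

none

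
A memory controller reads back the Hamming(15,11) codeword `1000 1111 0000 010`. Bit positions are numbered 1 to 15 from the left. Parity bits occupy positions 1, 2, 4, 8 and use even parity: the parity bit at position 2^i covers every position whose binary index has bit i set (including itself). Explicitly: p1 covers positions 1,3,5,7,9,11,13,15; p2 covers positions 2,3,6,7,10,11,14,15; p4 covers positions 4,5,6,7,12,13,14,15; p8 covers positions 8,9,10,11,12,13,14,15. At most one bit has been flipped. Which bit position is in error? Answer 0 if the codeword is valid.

3

s1: b1⊕b3⊕b5⊕b7⊕b9⊕b11⊕b13⊕b15 = 1⊕0⊕1⊕1⊕0⊕0⊕0⊕0 = 1
s2: b2⊕b3⊕b6⊕b7⊕b10⊕b11⊕b14⊕b15 = 0⊕0⊕1⊕1⊕0⊕0⊕1⊕0 = 1
s4: b4⊕b5⊕b6⊕b7⊕b12⊕b13⊕b14⊕b15 = 0⊕1⊕1⊕1⊕0⊕0⊕1⊕0 = 0
s8: b8⊕b9⊕b10⊕b11⊕b12⊕b13⊕b14⊕b15 = 1⊕0⊕0⊕0⊕0⊕0⊕1⊕0 = 0
Syndrome (s8...s1) = 0011 → position 3.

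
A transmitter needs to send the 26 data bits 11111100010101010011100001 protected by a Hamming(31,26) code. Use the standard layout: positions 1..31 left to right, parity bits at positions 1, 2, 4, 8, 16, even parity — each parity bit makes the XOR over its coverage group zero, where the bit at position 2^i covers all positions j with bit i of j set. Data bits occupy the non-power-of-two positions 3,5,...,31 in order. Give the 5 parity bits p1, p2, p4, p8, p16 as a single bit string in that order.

Place data bits at non-power-of-two positions: b3=1, b5=1, b6=1, b7=1, b9=1, b10=1, b11=0, b12=0, b13=0, b14=1, b15=0, b17=1, b18=0, b19=1, b20=0, b21=1, b22=0, b23=0, b24=1, b25=1, b26=1, b27=0, b28=0, b29=0, b30=0, b31=1.
p1 = XOR of data positions {3,5,7,9,11,13,15,17,19,21,23,25,27,29,31} = 1⊕1⊕1⊕1⊕0⊕0⊕0⊕1⊕1⊕1⊕0⊕1⊕0⊕0⊕1 = 1
p2 = XOR of data positions {3,6,7,10,11,14,15,18,19,22,23,26,27,30,31} = 1⊕1⊕1⊕1⊕0⊕1⊕0⊕0⊕1⊕0⊕0⊕1⊕0⊕0⊕1 = 0
p4 = XOR of data positions {5,6,7,12,13,14,15,20,21,22,23,28,29,30,31} = 1⊕1⊕1⊕0⊕0⊕1⊕0⊕0⊕1⊕0⊕0⊕0⊕0⊕0⊕1 = 0
p8 = XOR of data positions {9,10,11,12,13,14,15,24,25,26,27,28,29,30,31} = 1⊕1⊕0⊕0⊕0⊕1⊕0⊕1⊕1⊕1⊕0⊕0⊕0⊕0⊕1 = 1
p16 = XOR of data positions {17,18,19,20,21,22,23,24,25,26,27,28,29,30,31} = 1⊕0⊕1⊕0⊕1⊕0⊕0⊕1⊕1⊕1⊕0⊕0⊕0⊕0⊕1 = 1
Parity bits p1,p2,p4,p8,p16 = 10011

10011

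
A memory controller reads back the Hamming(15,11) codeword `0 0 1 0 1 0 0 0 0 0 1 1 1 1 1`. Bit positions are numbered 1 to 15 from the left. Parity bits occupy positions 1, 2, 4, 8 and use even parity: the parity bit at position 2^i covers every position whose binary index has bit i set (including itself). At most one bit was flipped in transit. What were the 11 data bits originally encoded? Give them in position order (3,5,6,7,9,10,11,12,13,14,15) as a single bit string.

s1: b1⊕b3⊕b5⊕b7⊕b9⊕b11⊕b13⊕b15 = 0⊕1⊕1⊕0⊕0⊕1⊕1⊕1 = 1
s2: b2⊕b3⊕b6⊕b7⊕b10⊕b11⊕b14⊕b15 = 0⊕1⊕0⊕0⊕0⊕1⊕1⊕1 = 0
s4: b4⊕b5⊕b6⊕b7⊕b12⊕b13⊕b14⊕b15 = 0⊕1⊕0⊕0⊕1⊕1⊕1⊕1 = 1
s8: b8⊕b9⊕b10⊕b11⊕b12⊕b13⊕b14⊕b15 = 0⊕0⊕0⊕1⊕1⊕1⊕1⊕1 = 1
Syndrome (s8...s1) = 1101 → position 13.
Flip bit 13: corrected codeword = 001010000011011
Data bits at positions 3,5,6,7,9,10,11,12,13,14,15: 11000011011

11000011011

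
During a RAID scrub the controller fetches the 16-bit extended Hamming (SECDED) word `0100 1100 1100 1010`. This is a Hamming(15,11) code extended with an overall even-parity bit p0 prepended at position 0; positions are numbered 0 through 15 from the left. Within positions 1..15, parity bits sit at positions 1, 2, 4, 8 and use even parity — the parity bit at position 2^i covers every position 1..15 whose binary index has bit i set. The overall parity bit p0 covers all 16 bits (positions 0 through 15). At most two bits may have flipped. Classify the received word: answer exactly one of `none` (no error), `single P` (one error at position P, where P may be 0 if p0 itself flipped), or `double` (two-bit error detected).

s1: b1⊕b3⊕b5⊕b7⊕b9⊕b11⊕b13⊕b15 = 1⊕0⊕1⊕0⊕1⊕0⊕0⊕0 = 1
s2: b2⊕b3⊕b6⊕b7⊕b10⊕b11⊕b14⊕b15 = 0⊕0⊕0⊕0⊕0⊕0⊕1⊕0 = 1
s4: b4⊕b5⊕b6⊕b7⊕b12⊕b13⊕b14⊕b15 = 1⊕1⊕0⊕0⊕1⊕0⊕1⊕0 = 0
s8: b8⊕b9⊕b10⊕b11⊕b12⊕b13⊕b14⊕b15 = 1⊕1⊕0⊕0⊕1⊕0⊕1⊕0 = 0
Syndrome (s8...s1) = 0011 → position 3.
Overall parity (XOR of all 16 bits, including p0): 0⊕1⊕0⊕0⊕1⊕1⊕0⊕0⊕1⊕1⊕0⊕0⊕1⊕0⊕1⊕0 = 1
Overall=1, syndrome position=3 → single-bit error at position 3.

single 3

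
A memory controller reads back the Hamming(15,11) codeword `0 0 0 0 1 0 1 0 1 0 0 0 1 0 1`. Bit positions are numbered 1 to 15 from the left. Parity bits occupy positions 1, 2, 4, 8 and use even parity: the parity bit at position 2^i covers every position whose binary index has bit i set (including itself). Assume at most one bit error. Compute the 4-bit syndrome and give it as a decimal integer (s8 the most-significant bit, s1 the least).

s1: b1⊕b3⊕b5⊕b7⊕b9⊕b11⊕b13⊕b15 = 0⊕0⊕1⊕1⊕1⊕0⊕1⊕1 = 1
s2: b2⊕b3⊕b6⊕b7⊕b10⊕b11⊕b14⊕b15 = 0⊕0⊕0⊕1⊕0⊕0⊕0⊕1 = 0
s4: b4⊕b5⊕b6⊕b7⊕b12⊕b13⊕b14⊕b15 = 0⊕1⊕0⊕1⊕0⊕1⊕0⊕1 = 0
s8: b8⊕b9⊕b10⊕b11⊕b12⊕b13⊕b14⊕b15 = 0⊕1⊕0⊕0⊕0⊕1⊕0⊕1 = 1
Syndrome (s8...s1) = 1001 → position 9.

9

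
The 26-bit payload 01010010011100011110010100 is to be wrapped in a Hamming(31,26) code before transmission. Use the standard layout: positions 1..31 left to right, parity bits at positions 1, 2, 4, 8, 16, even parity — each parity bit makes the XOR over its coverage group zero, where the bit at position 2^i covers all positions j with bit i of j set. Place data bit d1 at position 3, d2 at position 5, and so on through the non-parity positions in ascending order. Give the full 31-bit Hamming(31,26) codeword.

1100101000100111100011110010100

Place data bits at non-power-of-two positions: b3=0, b5=1, b6=0, b7=1, b9=0, b10=0, b11=1, b12=0, b13=0, b14=1, b15=1, b17=1, b18=0, b19=0, b20=0, b21=1, b22=1, b23=1, b24=1, b25=0, b26=0, b27=1, b28=0, b29=1, b30=0, b31=0.
p1 = XOR of data positions {3,5,7,9,11,13,15,17,19,21,23,25,27,29,31} = 0⊕1⊕1⊕0⊕1⊕0⊕1⊕1⊕0⊕1⊕1⊕0⊕1⊕1⊕0 = 1
p2 = XOR of data positions {3,6,7,10,11,14,15,18,19,22,23,26,27,30,31} = 0⊕0⊕1⊕0⊕1⊕1⊕1⊕0⊕0⊕1⊕1⊕0⊕1⊕0⊕0 = 1
p4 = XOR of data positions {5,6,7,12,13,14,15,20,21,22,23,28,29,30,31} = 1⊕0⊕1⊕0⊕0⊕1⊕1⊕0⊕1⊕1⊕1⊕0⊕1⊕0⊕0 = 0
p8 = XOR of data positions {9,10,11,12,13,14,15,24,25,26,27,28,29,30,31} = 0⊕0⊕1⊕0⊕0⊕1⊕1⊕1⊕0⊕0⊕1⊕0⊕1⊕0⊕0 = 0
p16 = XOR of data positions {17,18,19,20,21,22,23,24,25,26,27,28,29,30,31} = 1⊕0⊕0⊕0⊕1⊕1⊕1⊕1⊕0⊕0⊕1⊕0⊕1⊕0⊕0 = 1
Codeword b1..b31 = 1100101000100111100011110010100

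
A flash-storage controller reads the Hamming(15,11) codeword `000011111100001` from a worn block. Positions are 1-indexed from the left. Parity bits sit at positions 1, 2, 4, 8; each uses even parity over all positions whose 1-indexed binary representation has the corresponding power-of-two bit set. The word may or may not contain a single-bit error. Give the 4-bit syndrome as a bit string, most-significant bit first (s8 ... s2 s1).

s1: b1⊕b3⊕b5⊕b7⊕b9⊕b11⊕b13⊕b15 = 0⊕0⊕1⊕1⊕1⊕0⊕0⊕1 = 0
s2: b2⊕b3⊕b6⊕b7⊕b10⊕b11⊕b14⊕b15 = 0⊕0⊕1⊕1⊕1⊕0⊕0⊕1 = 0
s4: b4⊕b5⊕b6⊕b7⊕b12⊕b13⊕b14⊕b15 = 0⊕1⊕1⊕1⊕0⊕0⊕0⊕1 = 0
s8: b8⊕b9⊕b10⊕b11⊕b12⊕b13⊕b14⊕b15 = 1⊕1⊕1⊕0⊕0⊕0⊕0⊕1 = 0
Syndrome (s8...s1) = 0000 → position 0 (no error).

0000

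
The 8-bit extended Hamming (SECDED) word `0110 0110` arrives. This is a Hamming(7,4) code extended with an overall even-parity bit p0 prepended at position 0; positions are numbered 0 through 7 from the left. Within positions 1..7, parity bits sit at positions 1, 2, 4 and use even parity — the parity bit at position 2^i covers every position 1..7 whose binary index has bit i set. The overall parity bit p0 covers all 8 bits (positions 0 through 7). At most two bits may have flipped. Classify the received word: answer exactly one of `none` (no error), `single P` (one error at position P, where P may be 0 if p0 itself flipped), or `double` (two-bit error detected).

s1: b1⊕b3⊕b5⊕b7 = 1⊕0⊕1⊕0 = 0
s2: b2⊕b3⊕b6⊕b7 = 1⊕0⊕1⊕0 = 0
s4: b4⊕b5⊕b6⊕b7 = 0⊕1⊕1⊕0 = 0
Syndrome (s4...s1) = 000 → position 0 (no error).
Overall parity (XOR of all 8 bits, including p0): 0⊕1⊕1⊕0⊕0⊕1⊕1⊕0 = 0
Overall=0, syndrome position=0 → no error.

none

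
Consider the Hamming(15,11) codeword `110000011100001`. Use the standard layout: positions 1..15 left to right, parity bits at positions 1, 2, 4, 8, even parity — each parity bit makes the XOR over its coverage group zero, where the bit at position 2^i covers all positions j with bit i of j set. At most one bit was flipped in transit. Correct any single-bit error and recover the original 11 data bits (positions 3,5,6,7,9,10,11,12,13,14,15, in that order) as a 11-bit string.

s1: b1⊕b3⊕b5⊕b7⊕b9⊕b11⊕b13⊕b15 = 1⊕0⊕0⊕0⊕1⊕0⊕0⊕1 = 1
s2: b2⊕b3⊕b6⊕b7⊕b10⊕b11⊕b14⊕b15 = 1⊕0⊕0⊕0⊕1⊕0⊕0⊕1 = 1
s4: b4⊕b5⊕b6⊕b7⊕b12⊕b13⊕b14⊕b15 = 0⊕0⊕0⊕0⊕0⊕0⊕0⊕1 = 1
s8: b8⊕b9⊕b10⊕b11⊕b12⊕b13⊕b14⊕b15 = 1⊕1⊕1⊕0⊕0⊕0⊕0⊕1 = 0
Syndrome (s8...s1) = 0111 → position 7.
Flip bit 7: corrected codeword = 110000111100001
Data bits at positions 3,5,6,7,9,10,11,12,13,14,15: 00011100001

00011100001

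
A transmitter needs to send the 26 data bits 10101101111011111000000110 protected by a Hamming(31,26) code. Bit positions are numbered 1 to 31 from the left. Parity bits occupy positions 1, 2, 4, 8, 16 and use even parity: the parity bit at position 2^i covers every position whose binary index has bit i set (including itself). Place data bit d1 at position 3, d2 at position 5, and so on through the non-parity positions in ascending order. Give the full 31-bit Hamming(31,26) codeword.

1110010011011111011111000000110

Place data bits at non-power-of-two positions: b3=1, b5=0, b6=1, b7=0, b9=1, b10=1, b11=0, b12=1, b13=1, b14=1, b15=1, b17=0, b18=1, b19=1, b20=1, b21=1, b22=1, b23=0, b24=0, b25=0, b26=0, b27=0, b28=0, b29=1, b30=1, b31=0.
p1 = XOR of data positions {3,5,7,9,11,13,15,17,19,21,23,25,27,29,31} = 1⊕0⊕0⊕1⊕0⊕1⊕1⊕0⊕1⊕1⊕0⊕0⊕0⊕1⊕0 = 1
p2 = XOR of data positions {3,6,7,10,11,14,15,18,19,22,23,26,27,30,31} = 1⊕1⊕0⊕1⊕0⊕1⊕1⊕1⊕1⊕1⊕0⊕0⊕0⊕1⊕0 = 1
p4 = XOR of data positions {5,6,7,12,13,14,15,20,21,22,23,28,29,30,31} = 0⊕1⊕0⊕1⊕1⊕1⊕1⊕1⊕1⊕1⊕0⊕0⊕1⊕1⊕0 = 0
p8 = XOR of data positions {9,10,11,12,13,14,15,24,25,26,27,28,29,30,31} = 1⊕1⊕0⊕1⊕1⊕1⊕1⊕0⊕0⊕0⊕0⊕0⊕1⊕1⊕0 = 0
p16 = XOR of data positions {17,18,19,20,21,22,23,24,25,26,27,28,29,30,31} = 0⊕1⊕1⊕1⊕1⊕1⊕0⊕0⊕0⊕0⊕0⊕0⊕1⊕1⊕0 = 1
Codeword b1..b31 = 1110010011011111011111000000110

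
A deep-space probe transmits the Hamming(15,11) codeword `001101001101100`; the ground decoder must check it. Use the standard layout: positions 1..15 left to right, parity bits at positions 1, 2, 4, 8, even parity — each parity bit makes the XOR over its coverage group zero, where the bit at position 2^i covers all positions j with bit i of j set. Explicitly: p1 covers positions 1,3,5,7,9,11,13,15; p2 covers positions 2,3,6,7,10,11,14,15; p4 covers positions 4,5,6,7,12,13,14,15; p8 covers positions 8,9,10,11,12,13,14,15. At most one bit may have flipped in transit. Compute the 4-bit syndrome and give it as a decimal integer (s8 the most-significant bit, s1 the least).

3

s1: b1⊕b3⊕b5⊕b7⊕b9⊕b11⊕b13⊕b15 = 0⊕1⊕0⊕0⊕1⊕0⊕1⊕0 = 1
s2: b2⊕b3⊕b6⊕b7⊕b10⊕b11⊕b14⊕b15 = 0⊕1⊕1⊕0⊕1⊕0⊕0⊕0 = 1
s4: b4⊕b5⊕b6⊕b7⊕b12⊕b13⊕b14⊕b15 = 1⊕0⊕1⊕0⊕1⊕1⊕0⊕0 = 0
s8: b8⊕b9⊕b10⊕b11⊕b12⊕b13⊕b14⊕b15 = 0⊕1⊕1⊕0⊕1⊕1⊕0⊕0 = 0
Syndrome (s8...s1) = 0011 → position 3.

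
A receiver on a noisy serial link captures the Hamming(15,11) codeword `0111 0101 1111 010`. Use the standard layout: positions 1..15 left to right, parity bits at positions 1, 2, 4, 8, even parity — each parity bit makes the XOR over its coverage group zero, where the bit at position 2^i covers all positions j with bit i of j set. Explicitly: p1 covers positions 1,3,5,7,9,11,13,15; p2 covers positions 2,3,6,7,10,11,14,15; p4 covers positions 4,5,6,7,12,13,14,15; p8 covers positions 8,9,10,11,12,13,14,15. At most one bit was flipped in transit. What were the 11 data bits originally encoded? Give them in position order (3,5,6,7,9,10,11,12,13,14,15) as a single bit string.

10101111010

s1: b1⊕b3⊕b5⊕b7⊕b9⊕b11⊕b13⊕b15 = 0⊕1⊕0⊕0⊕1⊕1⊕0⊕0 = 1
s2: b2⊕b3⊕b6⊕b7⊕b10⊕b11⊕b14⊕b15 = 1⊕1⊕1⊕0⊕1⊕1⊕1⊕0 = 0
s4: b4⊕b5⊕b6⊕b7⊕b12⊕b13⊕b14⊕b15 = 1⊕0⊕1⊕0⊕1⊕0⊕1⊕0 = 0
s8: b8⊕b9⊕b10⊕b11⊕b12⊕b13⊕b14⊕b15 = 1⊕1⊕1⊕1⊕1⊕0⊕1⊕0 = 0
Syndrome (s8...s1) = 0001 → position 1.
Flip bit 1: corrected codeword = 111101011111010
Data bits at positions 3,5,6,7,9,10,11,12,13,14,15: 10101111010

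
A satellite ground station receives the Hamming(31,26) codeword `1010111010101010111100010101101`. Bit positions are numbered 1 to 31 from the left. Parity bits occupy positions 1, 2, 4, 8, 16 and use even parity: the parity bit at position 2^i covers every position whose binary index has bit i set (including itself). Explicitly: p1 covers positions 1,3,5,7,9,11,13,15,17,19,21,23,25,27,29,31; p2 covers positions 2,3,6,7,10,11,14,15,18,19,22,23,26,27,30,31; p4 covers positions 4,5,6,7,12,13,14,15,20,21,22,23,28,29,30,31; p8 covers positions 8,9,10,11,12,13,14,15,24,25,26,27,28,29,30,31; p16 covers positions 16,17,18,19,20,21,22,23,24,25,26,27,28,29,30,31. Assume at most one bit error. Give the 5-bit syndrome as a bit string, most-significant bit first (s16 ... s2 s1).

11110

s1: b1⊕b3⊕b5⊕b7⊕b9⊕b11⊕b13⊕b15⊕b17⊕b19⊕b21⊕b23⊕b25⊕b27⊕b29⊕b31 = 1⊕1⊕1⊕1⊕1⊕1⊕1⊕1⊕1⊕1⊕0⊕0⊕0⊕0⊕1⊕1 = 0
s2: b2⊕b3⊕b6⊕b7⊕b10⊕b11⊕b14⊕b15⊕b18⊕b19⊕b22⊕b23⊕b26⊕b27⊕b30⊕b31 = 0⊕1⊕1⊕1⊕0⊕1⊕0⊕1⊕1⊕1⊕0⊕0⊕1⊕0⊕0⊕1 = 1
s4: b4⊕b5⊕b6⊕b7⊕b12⊕b13⊕b14⊕b15⊕b20⊕b21⊕b22⊕b23⊕b28⊕b29⊕b30⊕b31 = 0⊕1⊕1⊕1⊕0⊕1⊕0⊕1⊕1⊕0⊕0⊕0⊕1⊕1⊕0⊕1 = 1
s8: b8⊕b9⊕b10⊕b11⊕b12⊕b13⊕b14⊕b15⊕b24⊕b25⊕b26⊕b27⊕b28⊕b29⊕b30⊕b31 = 0⊕1⊕0⊕1⊕0⊕1⊕0⊕1⊕1⊕0⊕1⊕0⊕1⊕1⊕0⊕1 = 1
s16: b16⊕b17⊕b18⊕b19⊕b20⊕b21⊕b22⊕b23⊕b24⊕b25⊕b26⊕b27⊕b28⊕b29⊕b30⊕b31 = 0⊕1⊕1⊕1⊕1⊕0⊕0⊕0⊕1⊕0⊕1⊕0⊕1⊕1⊕0⊕1 = 1
Syndrome (s16...s1) = 11110 → position 30.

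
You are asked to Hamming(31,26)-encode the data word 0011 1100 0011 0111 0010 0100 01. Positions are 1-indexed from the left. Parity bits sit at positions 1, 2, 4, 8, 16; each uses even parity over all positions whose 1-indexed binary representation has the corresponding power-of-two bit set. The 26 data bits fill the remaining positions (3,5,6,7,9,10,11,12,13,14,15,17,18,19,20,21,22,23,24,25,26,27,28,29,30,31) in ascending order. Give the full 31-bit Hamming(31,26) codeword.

Place data bits at non-power-of-two positions: b3=0, b5=0, b6=1, b7=1, b9=1, b10=1, b11=0, b12=0, b13=0, b14=0, b15=1, b17=1, b18=0, b19=1, b20=1, b21=1, b22=0, b23=0, b24=1, b25=0, b26=0, b27=1, b28=0, b29=0, b30=0, b31=1.
p1 = XOR of data positions {3,5,7,9,11,13,15,17,19,21,23,25,27,29,31} = 0⊕0⊕1⊕1⊕0⊕0⊕1⊕1⊕1⊕1⊕0⊕0⊕1⊕0⊕1 = 0
p2 = XOR of data positions {3,6,7,10,11,14,15,18,19,22,23,26,27,30,31} = 0⊕1⊕1⊕1⊕0⊕0⊕1⊕0⊕1⊕0⊕0⊕0⊕1⊕0⊕1 = 1
p4 = XOR of data positions {5,6,7,12,13,14,15,20,21,22,23,28,29,30,31} = 0⊕1⊕1⊕0⊕0⊕0⊕1⊕1⊕1⊕0⊕0⊕0⊕0⊕0⊕1 = 0
p8 = XOR of data positions {9,10,11,12,13,14,15,24,25,26,27,28,29,30,31} = 1⊕1⊕0⊕0⊕0⊕0⊕1⊕1⊕0⊕0⊕1⊕0⊕0⊕0⊕1 = 0
p16 = XOR of data positions {17,18,19,20,21,22,23,24,25,26,27,28,29,30,31} = 1⊕0⊕1⊕1⊕1⊕0⊕0⊕1⊕0⊕0⊕1⊕0⊕0⊕0⊕1 = 1
Codeword b1..b31 = 0100011011000011101110010010001

0100011011000011101110010010001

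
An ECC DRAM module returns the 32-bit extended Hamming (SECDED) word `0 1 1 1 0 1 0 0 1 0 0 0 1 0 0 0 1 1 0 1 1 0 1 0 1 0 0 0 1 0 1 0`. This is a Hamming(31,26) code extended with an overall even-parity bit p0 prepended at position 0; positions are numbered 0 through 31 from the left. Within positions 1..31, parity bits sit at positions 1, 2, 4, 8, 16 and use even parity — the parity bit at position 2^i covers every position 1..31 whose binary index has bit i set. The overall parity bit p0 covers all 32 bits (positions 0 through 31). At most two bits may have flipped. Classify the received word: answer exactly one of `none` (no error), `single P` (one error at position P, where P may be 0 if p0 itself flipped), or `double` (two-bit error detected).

s1: b1⊕b3⊕b5⊕b7⊕b9⊕b11⊕b13⊕b15⊕b17⊕b19⊕b21⊕b23⊕b25⊕b27⊕b29⊕b31 = 1⊕1⊕1⊕0⊕0⊕0⊕0⊕0⊕1⊕1⊕0⊕0⊕0⊕0⊕0⊕0 = 1
s2: b2⊕b3⊕b6⊕b7⊕b10⊕b11⊕b14⊕b15⊕b18⊕b19⊕b22⊕b23⊕b26⊕b27⊕b30⊕b31 = 1⊕1⊕0⊕0⊕0⊕0⊕0⊕0⊕0⊕1⊕1⊕0⊕0⊕0⊕1⊕0 = 1
s4: b4⊕b5⊕b6⊕b7⊕b12⊕b13⊕b14⊕b15⊕b20⊕b21⊕b22⊕b23⊕b28⊕b29⊕b30⊕b31 = 0⊕1⊕0⊕0⊕1⊕0⊕0⊕0⊕1⊕0⊕1⊕0⊕1⊕0⊕1⊕0 = 0
s8: b8⊕b9⊕b10⊕b11⊕b12⊕b13⊕b14⊕b15⊕b24⊕b25⊕b26⊕b27⊕b28⊕b29⊕b30⊕b31 = 1⊕0⊕0⊕0⊕1⊕0⊕0⊕0⊕1⊕0⊕0⊕0⊕1⊕0⊕1⊕0 = 1
s16: b16⊕b17⊕b18⊕b19⊕b20⊕b21⊕b22⊕b23⊕b24⊕b25⊕b26⊕b27⊕b28⊕b29⊕b30⊕b31 = 1⊕1⊕0⊕1⊕1⊕0⊕1⊕0⊕1⊕0⊕0⊕0⊕1⊕0⊕1⊕0 = 0
Syndrome (s16...s1) = 01011 → position 11.
Overall parity (XOR of all 32 bits, including p0): 0⊕1⊕1⊕1⊕0⊕1⊕0⊕0⊕1⊕0⊕0⊕0⊕1⊕0⊕0⊕0⊕1⊕1⊕0⊕1⊕1⊕0⊕1⊕0⊕1⊕0⊕0⊕0⊕1⊕0⊕1⊕0 = 0
Overall=0, syndrome position=11 → double-bit error detected (uncorrectable).

double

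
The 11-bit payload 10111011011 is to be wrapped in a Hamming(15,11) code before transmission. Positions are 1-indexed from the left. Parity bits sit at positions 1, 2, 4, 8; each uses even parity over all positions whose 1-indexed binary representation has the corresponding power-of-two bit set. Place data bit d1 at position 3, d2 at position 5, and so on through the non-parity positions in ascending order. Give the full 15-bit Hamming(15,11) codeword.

Place data bits at non-power-of-two positions: b3=1, b5=0, b6=1, b7=1, b9=1, b10=0, b11=1, b12=1, b13=0, b14=1, b15=1.
p1 = XOR of data positions {3,5,7,9,11,13,15} = 1⊕0⊕1⊕1⊕1⊕0⊕1 = 1
p2 = XOR of data positions {3,6,7,10,11,14,15} = 1⊕1⊕1⊕0⊕1⊕1⊕1 = 0
p4 = XOR of data positions {5,6,7,12,13,14,15} = 0⊕1⊕1⊕1⊕0⊕1⊕1 = 1
p8 = XOR of data positions {9,10,11,12,13,14,15} = 1⊕0⊕1⊕1⊕0⊕1⊕1 = 1
Codeword b1..b15 = 101101111011011

101101111011011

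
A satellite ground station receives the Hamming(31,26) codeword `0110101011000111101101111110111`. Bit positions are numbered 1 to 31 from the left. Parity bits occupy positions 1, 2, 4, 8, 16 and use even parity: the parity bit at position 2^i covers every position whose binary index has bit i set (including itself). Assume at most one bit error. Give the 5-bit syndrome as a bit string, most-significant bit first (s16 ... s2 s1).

s1: b1⊕b3⊕b5⊕b7⊕b9⊕b11⊕b13⊕b15⊕b17⊕b19⊕b21⊕b23⊕b25⊕b27⊕b29⊕b31 = 0⊕1⊕1⊕1⊕1⊕0⊕0⊕1⊕1⊕1⊕0⊕1⊕1⊕1⊕1⊕1 = 0
s2: b2⊕b3⊕b6⊕b7⊕b10⊕b11⊕b14⊕b15⊕b18⊕b19⊕b22⊕b23⊕b26⊕b27⊕b30⊕b31 = 1⊕1⊕0⊕1⊕1⊕0⊕1⊕1⊕0⊕1⊕1⊕1⊕1⊕1⊕1⊕1 = 1
s4: b4⊕b5⊕b6⊕b7⊕b12⊕b13⊕b14⊕b15⊕b20⊕b21⊕b22⊕b23⊕b28⊕b29⊕b30⊕b31 = 0⊕1⊕0⊕1⊕0⊕0⊕1⊕1⊕1⊕0⊕1⊕1⊕0⊕1⊕1⊕1 = 0
s8: b8⊕b9⊕b10⊕b11⊕b12⊕b13⊕b14⊕b15⊕b24⊕b25⊕b26⊕b27⊕b28⊕b29⊕b30⊕b31 = 0⊕1⊕1⊕0⊕0⊕0⊕1⊕1⊕1⊕1⊕1⊕1⊕0⊕1⊕1⊕1 = 1
s16: b16⊕b17⊕b18⊕b19⊕b20⊕b21⊕b22⊕b23⊕b24⊕b25⊕b26⊕b27⊕b28⊕b29⊕b30⊕b31 = 1⊕1⊕0⊕1⊕1⊕0⊕1⊕1⊕1⊕1⊕1⊕1⊕0⊕1⊕1⊕1 = 1
Syndrome (s16...s1) = 11010 → position 26.

11010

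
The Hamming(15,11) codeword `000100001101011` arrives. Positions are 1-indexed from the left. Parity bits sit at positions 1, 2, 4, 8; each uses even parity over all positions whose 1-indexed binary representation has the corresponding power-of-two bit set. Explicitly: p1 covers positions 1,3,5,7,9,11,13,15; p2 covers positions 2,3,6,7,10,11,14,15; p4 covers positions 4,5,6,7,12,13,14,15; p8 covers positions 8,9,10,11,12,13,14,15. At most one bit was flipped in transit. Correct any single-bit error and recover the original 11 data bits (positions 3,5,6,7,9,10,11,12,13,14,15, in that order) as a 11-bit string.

00001001011

s1: b1⊕b3⊕b5⊕b7⊕b9⊕b11⊕b13⊕b15 = 0⊕0⊕0⊕0⊕1⊕0⊕0⊕1 = 0
s2: b2⊕b3⊕b6⊕b7⊕b10⊕b11⊕b14⊕b15 = 0⊕0⊕0⊕0⊕1⊕0⊕1⊕1 = 1
s4: b4⊕b5⊕b6⊕b7⊕b12⊕b13⊕b14⊕b15 = 1⊕0⊕0⊕0⊕1⊕0⊕1⊕1 = 0
s8: b8⊕b9⊕b10⊕b11⊕b12⊕b13⊕b14⊕b15 = 0⊕1⊕1⊕0⊕1⊕0⊕1⊕1 = 1
Syndrome (s8...s1) = 1010 → position 10.
Flip bit 10: corrected codeword = 000100001001011
Data bits at positions 3,5,6,7,9,10,11,12,13,14,15: 00001001011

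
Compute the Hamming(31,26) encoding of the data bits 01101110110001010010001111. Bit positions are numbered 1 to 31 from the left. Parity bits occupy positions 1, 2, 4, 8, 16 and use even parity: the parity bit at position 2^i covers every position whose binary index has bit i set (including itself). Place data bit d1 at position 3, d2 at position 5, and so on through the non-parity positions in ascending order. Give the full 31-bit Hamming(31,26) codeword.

Place data bits at non-power-of-two positions: b3=0, b5=1, b6=1, b7=0, b9=1, b10=1, b11=1, b12=0, b13=1, b14=1, b15=0, b17=0, b18=0, b19=1, b20=0, b21=1, b22=0, b23=0, b24=1, b25=0, b26=0, b27=0, b28=1, b29=1, b30=1, b31=1.
p1 = XOR of data positions {3,5,7,9,11,13,15,17,19,21,23,25,27,29,31} = 0⊕1⊕0⊕1⊕1⊕1⊕0⊕0⊕1⊕1⊕0⊕0⊕0⊕1⊕1 = 0
p2 = XOR of data positions {3,6,7,10,11,14,15,18,19,22,23,26,27,30,31} = 0⊕1⊕0⊕1⊕1⊕1⊕0⊕0⊕1⊕0⊕0⊕0⊕0⊕1⊕1 = 1
p4 = XOR of data positions {5,6,7,12,13,14,15,20,21,22,23,28,29,30,31} = 1⊕1⊕0⊕0⊕1⊕1⊕0⊕0⊕1⊕0⊕0⊕1⊕1⊕1⊕1 = 1
p8 = XOR of data positions {9,10,11,12,13,14,15,24,25,26,27,28,29,30,31} = 1⊕1⊕1⊕0⊕1⊕1⊕0⊕1⊕0⊕0⊕0⊕1⊕1⊕1⊕1 = 0
p16 = XOR of data positions {17,18,19,20,21,22,23,24,25,26,27,28,29,30,31} = 0⊕0⊕1⊕0⊕1⊕0⊕0⊕1⊕0⊕0⊕0⊕1⊕1⊕1⊕1 = 1
Codeword b1..b31 = 0101110011101101001010010001111

0101110011101101001010010001111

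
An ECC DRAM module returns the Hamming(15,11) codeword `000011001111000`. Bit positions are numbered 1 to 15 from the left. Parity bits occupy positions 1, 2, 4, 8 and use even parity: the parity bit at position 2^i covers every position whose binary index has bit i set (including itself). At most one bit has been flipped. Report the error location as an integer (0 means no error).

s1: b1⊕b3⊕b5⊕b7⊕b9⊕b11⊕b13⊕b15 = 0⊕0⊕1⊕0⊕1⊕1⊕0⊕0 = 1
s2: b2⊕b3⊕b6⊕b7⊕b10⊕b11⊕b14⊕b15 = 0⊕0⊕1⊕0⊕1⊕1⊕0⊕0 = 1
s4: b4⊕b5⊕b6⊕b7⊕b12⊕b13⊕b14⊕b15 = 0⊕1⊕1⊕0⊕1⊕0⊕0⊕0 = 1
s8: b8⊕b9⊕b10⊕b11⊕b12⊕b13⊕b14⊕b15 = 0⊕1⊕1⊕1⊕1⊕0⊕0⊕0 = 0
Syndrome (s8...s1) = 0111 → position 7.

7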